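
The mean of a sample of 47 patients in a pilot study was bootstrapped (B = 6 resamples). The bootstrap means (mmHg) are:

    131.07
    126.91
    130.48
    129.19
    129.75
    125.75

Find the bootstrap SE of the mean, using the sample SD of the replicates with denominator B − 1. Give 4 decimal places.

Bootstrap SE is the standard deviation of the 6 replicate means.
Mean of replicates: (131.07 + 126.91 + 130.48 + 129.19 + 129.75 + 125.75) / 6 = 773.15000 / 6 = 128.85833
Sum of squared deviations: (+2.21167)² + (−1.94833)² + (+1.62167)² + (+0.33167)² + (+0.89167)² + (−3.10833)² = 21.88408
Variance = 21.88408 / 5 = 4.37682
SE* = √4.37682

SE* = 2.0921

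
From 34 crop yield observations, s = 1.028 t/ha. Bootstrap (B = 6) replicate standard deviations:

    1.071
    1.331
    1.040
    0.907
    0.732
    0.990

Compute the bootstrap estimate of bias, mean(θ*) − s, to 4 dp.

mean(θ*) = (1.071 + 1.331 + 1.040 + 0.907 + 0.732 + 0.990) / 6 = 1.01183
bias = 1.01183 − 1.028

bias = −0.0162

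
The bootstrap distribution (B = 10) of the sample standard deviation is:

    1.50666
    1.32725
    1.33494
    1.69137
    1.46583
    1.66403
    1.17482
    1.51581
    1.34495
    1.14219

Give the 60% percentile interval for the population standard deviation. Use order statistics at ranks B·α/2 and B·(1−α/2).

(1.17482, 1.51581)

Sorted replicates: 1.14219, 1.17482, 1.32725, 1.33494, 1.34495, 1.46583, 1.50666, 1.51581, 1.66403, 1.69137
α = 0.40; lower rank = 10 × 0.200 = 2; upper rank = 10 × 0.800 = 8.
The 2nd smallest replicate is 1.17482; the 8th is 1.51581.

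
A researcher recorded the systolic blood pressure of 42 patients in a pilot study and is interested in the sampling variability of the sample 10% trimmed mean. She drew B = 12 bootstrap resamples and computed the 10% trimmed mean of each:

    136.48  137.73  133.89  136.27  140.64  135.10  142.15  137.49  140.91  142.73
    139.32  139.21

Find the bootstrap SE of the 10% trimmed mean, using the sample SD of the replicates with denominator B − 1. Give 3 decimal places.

SE* = 2.800

Bootstrap SE is the standard deviation of the 12 replicate 10% trimmed means.
Mean of replicates: (136.48 + 137.73 + 133.89 + 136.27 + 140.64 + 135.10 + 142.15 + 137.49 + 140.91 + 142.73 + 139.32 + 139.21) / 12 = 1661.9200 / 12 = 138.4933
Sum of squared deviations: (−2.0133)² + (−0.7633)² + (−4.6033)² + (−2.2233)² + (+2.1467)² + (−3.3933)² + (+3.6567)² + (−1.0033)² + (+2.4167)² + (+4.2367)² + (+0.8267)² + (+0.7167)² = 86.2575
Variance = 86.2575 / 11 = 7.8416
SE* = √7.8416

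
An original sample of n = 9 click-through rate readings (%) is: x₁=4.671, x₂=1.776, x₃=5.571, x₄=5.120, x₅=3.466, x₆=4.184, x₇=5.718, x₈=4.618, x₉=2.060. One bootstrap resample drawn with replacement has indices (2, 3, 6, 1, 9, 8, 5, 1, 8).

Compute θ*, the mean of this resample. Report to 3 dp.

Resample values: 1.776, 5.571, 4.184, 4.671, 2.060, 4.618, 3.466, 4.671, 4.618.
Mean = (1.776 + 5.571 + 4.184 + 4.671 + 2.060 + 4.618 + 3.466 + 4.671 + 4.618) / 9 = 35.6350 / 9 = 3.959

θ* = 3.959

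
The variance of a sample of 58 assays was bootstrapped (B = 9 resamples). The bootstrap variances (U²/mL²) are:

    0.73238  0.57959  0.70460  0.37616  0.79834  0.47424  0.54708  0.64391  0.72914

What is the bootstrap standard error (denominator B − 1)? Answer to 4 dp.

SE* = 0.1377

Bootstrap SE is the standard deviation of the 9 replicate variances.
Mean of replicates: (0.73238 + 0.57959 + 0.70460 + 0.37616 + 0.79834 + 0.47424 + 0.54708 + 0.64391 + 0.72914) / 9 = 5.585440 / 9 = 0.620604
Sum of squared deviations: (+0.111776)² + (−0.041014)² + (+0.083996)² + (−0.244444)² + (+0.177736)² + (−0.146364)² + (−0.073524)² + (+0.023306)² + (+0.108536)² = 0.151726
Variance = 0.151726 / 8 = 0.018966
SE* = √0.018966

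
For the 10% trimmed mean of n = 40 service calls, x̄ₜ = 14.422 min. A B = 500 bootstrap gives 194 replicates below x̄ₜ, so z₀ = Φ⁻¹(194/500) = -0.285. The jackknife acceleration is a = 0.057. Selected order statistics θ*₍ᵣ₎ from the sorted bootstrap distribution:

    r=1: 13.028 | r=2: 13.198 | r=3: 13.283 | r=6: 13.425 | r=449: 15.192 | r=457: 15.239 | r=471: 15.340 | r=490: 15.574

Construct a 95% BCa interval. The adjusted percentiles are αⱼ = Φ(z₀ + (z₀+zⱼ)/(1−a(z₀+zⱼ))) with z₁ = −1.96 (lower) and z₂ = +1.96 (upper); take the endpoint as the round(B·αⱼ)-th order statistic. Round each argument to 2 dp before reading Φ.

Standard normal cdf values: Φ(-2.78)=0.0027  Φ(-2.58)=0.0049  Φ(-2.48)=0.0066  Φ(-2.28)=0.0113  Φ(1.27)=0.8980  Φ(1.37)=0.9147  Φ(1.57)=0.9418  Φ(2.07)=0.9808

(13.425, 15.340)

Lower: z₀ + z₁ = -0.285 + (-1.960) = -2.245; 1 − a(z₀+z₁) = 1 − (0.057)(-2.245) = 1.1280; argument = -0.285 + (-2.245)/1.1280 = -2.2753 → -2.28.
α₁ = Φ(-2.28) = 0.0113; rank = round(500 × 0.0113) = 6; θ*₍6₎ = 13.425.
Upper: z₀ + z₂ = 1.675; 1 − a(z₀+z₂) = 0.9045; argument = 1.5668 → 1.57; α₂ = 0.9418; rank = 471; θ*₍471₎ = 15.340.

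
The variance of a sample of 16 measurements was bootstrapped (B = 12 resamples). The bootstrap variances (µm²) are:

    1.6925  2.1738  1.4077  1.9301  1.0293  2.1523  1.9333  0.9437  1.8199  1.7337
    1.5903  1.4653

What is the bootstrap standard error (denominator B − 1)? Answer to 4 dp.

Bootstrap SE is the standard deviation of the 12 replicate variances.
Mean of replicates: (1.6925 + 2.1738 + 1.4077 + 1.9301 + 1.0293 + 2.1523 + 1.9333 + 0.9437 + 1.8199 + 1.7337 + 1.5903 + 1.4653) / 12 = 19.87190 / 12 = 1.65599
Sum of squared deviations: (+0.03651)² + (+0.51781)² + (−0.24829)² + (+0.27411)² + (−0.62669)² + (+0.49631)² + (+0.27731)² + (−0.71229)² + (+0.16391)² + (+0.07771)² + (−0.06569)² + (−0.19069)² = 1.70315
Variance = 1.70315 / 11 = 0.15483
SE* = √0.15483

SE* = 0.3935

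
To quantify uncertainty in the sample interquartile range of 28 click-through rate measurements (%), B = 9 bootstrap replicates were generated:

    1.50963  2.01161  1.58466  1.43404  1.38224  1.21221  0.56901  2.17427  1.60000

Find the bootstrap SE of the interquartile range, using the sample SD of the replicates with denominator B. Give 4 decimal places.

SE* = 0.4348

Bootstrap SE is the standard deviation of the 9 replicate interquartile ranges.
Mean of replicates: (1.50963 + 2.01161 + 1.58466 + 1.43404 + 1.38224 + 1.21221 + 0.56901 + 2.17427 + 1.60000) / 9 = 13.477670 / 9 = 1.497519
Sum of squared deviations: (+0.012111)² + (+0.514091)² + (+0.087141)² + (−0.063479)² + (−0.115279)² + (−0.285309)² + (−0.928509)² + (+0.676751)² + (+0.102481)² = 1.701373
Variance = 1.701373 / 9 = 0.189041
SE* = √0.189041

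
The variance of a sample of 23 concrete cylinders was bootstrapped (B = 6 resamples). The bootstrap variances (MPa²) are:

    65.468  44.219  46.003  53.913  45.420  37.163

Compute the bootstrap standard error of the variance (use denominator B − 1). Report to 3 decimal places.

Bootstrap SE is the standard deviation of the 6 replicate variances.
Mean of replicates: (65.468 + 44.219 + 46.003 + 53.913 + 45.420 + 37.163) / 6 = 292.1860 / 6 = 48.6977
Sum of squared deviations: (+16.7703)² + (−4.4787)² + (−2.6947)² + (+5.2153)² + (−3.2777)² + (−11.5347)² = 479.5551
Variance = 479.5551 / 5 = 95.9110
SE* = √95.9110

SE* = 9.793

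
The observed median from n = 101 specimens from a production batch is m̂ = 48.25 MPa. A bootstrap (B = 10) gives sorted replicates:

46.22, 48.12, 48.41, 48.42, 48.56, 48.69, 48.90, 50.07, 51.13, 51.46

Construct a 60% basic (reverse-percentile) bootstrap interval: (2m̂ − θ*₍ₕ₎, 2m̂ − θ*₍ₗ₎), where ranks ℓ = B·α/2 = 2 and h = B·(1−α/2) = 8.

(46.43, 48.38)

Percentile endpoints at ranks 2 and 8: θ*₍2₎ = 48.12, θ*₍8₎ = 50.07.
Basic interval reflects these around m̂:
  lower = 2 × 48.25 − 50.07 = 46.43
  upper = 2 × 48.25 − 48.12 = 48.38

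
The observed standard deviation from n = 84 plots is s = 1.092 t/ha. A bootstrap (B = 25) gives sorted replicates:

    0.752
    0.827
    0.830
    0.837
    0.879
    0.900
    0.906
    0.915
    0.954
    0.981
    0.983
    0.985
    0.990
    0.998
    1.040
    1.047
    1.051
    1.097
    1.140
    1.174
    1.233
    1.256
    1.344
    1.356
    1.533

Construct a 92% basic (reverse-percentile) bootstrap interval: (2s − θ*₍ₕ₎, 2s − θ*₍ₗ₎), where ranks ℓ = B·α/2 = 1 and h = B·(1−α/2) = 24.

Percentile endpoints at ranks 1 and 24: θ*₍1₎ = 0.752, θ*₍24₎ = 1.356.
Basic interval reflects these around s:
  lower = 2 × 1.092 − 1.356 = 0.828
  upper = 2 × 1.092 − 0.752 = 1.432

(0.828, 1.432)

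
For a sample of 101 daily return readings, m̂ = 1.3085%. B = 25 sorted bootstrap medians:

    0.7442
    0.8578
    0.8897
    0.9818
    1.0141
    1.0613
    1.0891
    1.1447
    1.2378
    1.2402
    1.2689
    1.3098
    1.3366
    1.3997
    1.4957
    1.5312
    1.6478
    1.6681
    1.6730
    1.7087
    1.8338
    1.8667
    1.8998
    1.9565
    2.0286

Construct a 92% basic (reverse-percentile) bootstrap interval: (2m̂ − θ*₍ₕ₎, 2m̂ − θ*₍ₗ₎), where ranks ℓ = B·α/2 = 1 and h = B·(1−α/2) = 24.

Percentile endpoints at ranks 1 and 24: θ*₍1₎ = 0.7442, θ*₍24₎ = 1.9565.
Basic interval reflects these around m̂:
  lower = 2 × 1.3085 − 1.9565 = 0.6605
  upper = 2 × 1.3085 − 0.7442 = 1.8728

(0.6605, 1.8728)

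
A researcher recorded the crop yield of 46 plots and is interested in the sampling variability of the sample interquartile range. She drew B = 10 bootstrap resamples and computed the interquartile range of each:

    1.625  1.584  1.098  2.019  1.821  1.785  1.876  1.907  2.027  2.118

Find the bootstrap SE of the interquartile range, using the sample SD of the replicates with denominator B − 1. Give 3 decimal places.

SE* = 0.296

Bootstrap SE is the standard deviation of the 10 replicate interquartile ranges.
Mean of replicates: (1.625 + 1.584 + 1.098 + 2.019 + 1.821 + 1.785 + 1.876 + 1.907 + 2.027 + 2.118) / 10 = 17.8600 / 10 = 1.7860
Sum of squared deviations: (−0.1610)² + (−0.2020)² + (−0.6880)² + (+0.2330)² + (+0.0350)² + (−0.0010)² + (+0.0900)² + (+0.1210)² + (+0.2410)² + (+0.3320)² = 0.7866
Variance = 0.7866 / 9 = 0.0874
SE* = √0.0874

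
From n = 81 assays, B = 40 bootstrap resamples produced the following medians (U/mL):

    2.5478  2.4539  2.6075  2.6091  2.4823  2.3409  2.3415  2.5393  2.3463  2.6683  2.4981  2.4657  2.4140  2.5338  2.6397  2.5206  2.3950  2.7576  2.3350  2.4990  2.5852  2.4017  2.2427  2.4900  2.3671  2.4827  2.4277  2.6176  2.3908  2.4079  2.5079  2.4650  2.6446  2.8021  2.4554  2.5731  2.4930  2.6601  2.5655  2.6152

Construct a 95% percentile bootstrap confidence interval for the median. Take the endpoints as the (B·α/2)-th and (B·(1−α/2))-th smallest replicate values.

Sorted replicates: 2.2427, 2.3350, 2.3409, 2.3415, 2.3463, 2.3671, 2.3908, 2.3950, 2.4017, 2.4079, 2.4140, 2.4277, 2.4539, 2.4554, 2.4650, 2.4657, 2.4823, 2.4827, 2.4900, 2.4930, 2.4981, 2.4990, 2.5079, 2.5206, 2.5338, 2.5393, 2.5478, 2.5655, 2.5731, 2.5852, 2.6075, 2.6091, 2.6152, 2.6176, 2.6397, 2.6446, 2.6601, 2.6683, 2.7576, 2.8021
α = 0.05; lower rank = 40 × 0.025 = 1; upper rank = 40 × 0.975 = 39.
The 1st smallest replicate is 2.2427; the 39th is 2.7576.

(2.2427, 2.7576)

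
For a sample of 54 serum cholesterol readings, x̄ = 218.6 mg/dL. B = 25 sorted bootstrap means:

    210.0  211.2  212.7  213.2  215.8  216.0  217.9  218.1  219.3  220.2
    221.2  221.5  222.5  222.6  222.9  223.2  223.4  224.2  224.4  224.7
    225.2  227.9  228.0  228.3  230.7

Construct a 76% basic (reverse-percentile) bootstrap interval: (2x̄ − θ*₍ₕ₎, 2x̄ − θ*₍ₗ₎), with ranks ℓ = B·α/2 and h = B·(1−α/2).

(209.3, 224.5)

Percentile endpoints at ranks 3 and 22: θ*₍3₎ = 212.7, θ*₍22₎ = 227.9.
Basic interval reflects these around x̄:
  lower = 2 × 218.6 − 227.9 = 209.3
  upper = 2 × 218.6 − 212.7 = 224.5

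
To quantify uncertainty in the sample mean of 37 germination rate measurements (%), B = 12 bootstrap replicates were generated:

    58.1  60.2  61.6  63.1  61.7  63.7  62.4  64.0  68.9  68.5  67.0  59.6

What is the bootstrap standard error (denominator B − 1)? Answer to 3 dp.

SE* = 3.429

Bootstrap SE is the standard deviation of the 12 replicate means.
Mean of replicates: (58.1 + 60.2 + 61.6 + 63.1 + 61.7 + 63.7 + 62.4 + 64.0 + 68.9 + 68.5 + 67.0 + 59.6) / 12 = 758.8000 / 12 = 63.2333
Sum of squared deviations: (−5.1333)² + (−3.0333)² + (−1.6333)² + (−0.1333)² + (−1.5333)² + (+0.4667)² + (−0.8333)² + (+0.7667)² + (+5.6667)² + (+5.2667)² + (+3.7667)² + (−3.6333)² = 129.3267
Variance = 129.3267 / 11 = 11.7570
SE* = √11.7570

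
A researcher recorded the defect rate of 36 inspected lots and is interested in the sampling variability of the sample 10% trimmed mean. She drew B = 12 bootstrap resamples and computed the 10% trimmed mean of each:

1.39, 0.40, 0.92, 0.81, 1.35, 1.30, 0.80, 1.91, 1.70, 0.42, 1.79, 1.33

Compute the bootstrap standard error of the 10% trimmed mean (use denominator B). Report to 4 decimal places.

SE* = 0.4848

Bootstrap SE is the standard deviation of the 12 replicate 10% trimmed means.
Mean of replicates: (1.39 + 0.40 + 0.92 + 0.81 + 1.35 + 1.30 + 0.80 + 1.91 + 1.70 + 0.42 + 1.79 + 1.33) / 12 = 14.12000 / 12 = 1.17667
Sum of squared deviations: (+0.21333)² + (−0.77667)² + (−0.25667)² + (−0.36667)² + (+0.17333)² + (+0.12333)² + (−0.37667)² + (+0.73333)² + (+0.52333)² + (−0.75667)² + (+0.61333)² + (+0.15333)² = 2.82007
Variance = 2.82007 / 12 = 0.23501
SE* = √0.23501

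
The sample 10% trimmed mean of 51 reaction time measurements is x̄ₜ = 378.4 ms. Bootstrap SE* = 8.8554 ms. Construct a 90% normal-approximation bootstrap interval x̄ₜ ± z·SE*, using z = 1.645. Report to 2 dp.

Margin = 1.645 × 8.8554 = 14.567
Interval: 378.4 ± 14.567

(363.83, 392.97)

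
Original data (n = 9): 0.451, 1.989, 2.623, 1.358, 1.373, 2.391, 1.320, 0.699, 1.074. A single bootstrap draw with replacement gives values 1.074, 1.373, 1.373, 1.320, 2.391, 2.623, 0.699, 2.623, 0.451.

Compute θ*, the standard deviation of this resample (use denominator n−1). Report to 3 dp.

θ* = 0.813

Mean = 1.5474; sum of squared deviations = 5.2840
s² = 5.2840 / 8 = 0.6605
s = √0.6605 = 0.813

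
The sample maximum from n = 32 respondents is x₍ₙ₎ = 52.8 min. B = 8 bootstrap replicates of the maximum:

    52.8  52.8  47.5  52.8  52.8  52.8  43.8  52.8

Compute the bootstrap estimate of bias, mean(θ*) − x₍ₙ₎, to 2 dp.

bias = −1.79

mean(θ*) = (52.8 + 52.8 + 47.5 + 52.8 + 52.8 + 52.8 + 43.8 + 52.8) / 8 = 51.012
bias = 51.012 − 52.8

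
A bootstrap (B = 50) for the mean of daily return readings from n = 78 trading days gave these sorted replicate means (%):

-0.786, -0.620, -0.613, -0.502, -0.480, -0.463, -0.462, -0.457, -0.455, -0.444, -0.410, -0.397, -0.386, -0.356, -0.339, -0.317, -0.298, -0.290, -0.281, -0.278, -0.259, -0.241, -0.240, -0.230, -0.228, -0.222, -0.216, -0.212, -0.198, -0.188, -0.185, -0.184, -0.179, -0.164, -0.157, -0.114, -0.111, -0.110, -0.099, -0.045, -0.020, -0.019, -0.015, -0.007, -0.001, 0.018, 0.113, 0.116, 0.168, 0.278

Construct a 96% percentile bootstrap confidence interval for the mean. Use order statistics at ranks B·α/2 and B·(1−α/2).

α = 0.04; lower rank = 50 × 0.020 = 1; upper rank = 50 × 0.980 = 49.
The 1st smallest replicate is -0.786; the 49th is 0.168.

(-0.786, 0.168)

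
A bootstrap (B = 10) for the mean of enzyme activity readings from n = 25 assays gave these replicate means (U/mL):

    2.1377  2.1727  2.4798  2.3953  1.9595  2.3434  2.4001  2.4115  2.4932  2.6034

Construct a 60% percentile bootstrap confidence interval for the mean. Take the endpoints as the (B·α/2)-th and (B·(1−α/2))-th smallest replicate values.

Sorted replicates: 1.9595, 2.1377, 2.1727, 2.3434, 2.3953, 2.4001, 2.4115, 2.4798, 2.4932, 2.6034
α = 0.40; lower rank = 10 × 0.200 = 2; upper rank = 10 × 0.800 = 8.
The 2nd smallest replicate is 2.1377; the 8th is 2.4798.

(2.1377, 2.4798)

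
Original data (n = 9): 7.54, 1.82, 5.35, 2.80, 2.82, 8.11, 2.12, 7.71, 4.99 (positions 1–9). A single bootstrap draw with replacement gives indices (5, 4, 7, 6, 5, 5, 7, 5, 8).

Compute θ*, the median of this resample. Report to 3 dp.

θ* = 2.820

Resample values: 2.82, 2.80, 2.12, 8.11, 2.82, 2.82, 2.12, 2.82, 7.71.
Sorted: 2.12, 2.12, 2.80, 2.82, 2.82, 2.82, 2.82, 7.71, 8.11
Median = middle value = 2.820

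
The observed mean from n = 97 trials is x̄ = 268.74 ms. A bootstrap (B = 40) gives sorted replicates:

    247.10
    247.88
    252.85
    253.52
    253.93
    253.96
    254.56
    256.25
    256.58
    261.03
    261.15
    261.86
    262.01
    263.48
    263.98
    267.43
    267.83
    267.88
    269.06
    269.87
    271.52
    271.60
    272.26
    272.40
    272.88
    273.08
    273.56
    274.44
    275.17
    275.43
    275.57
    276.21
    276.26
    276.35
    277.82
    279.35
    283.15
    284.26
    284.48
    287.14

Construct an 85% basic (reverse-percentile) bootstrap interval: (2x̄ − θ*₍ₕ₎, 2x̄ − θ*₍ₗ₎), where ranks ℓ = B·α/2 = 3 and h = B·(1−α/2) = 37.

(254.33, 284.63)

Percentile endpoints at ranks 3 and 37: θ*₍3₎ = 252.85, θ*₍37₎ = 283.15.
Basic interval reflects these around x̄:
  lower = 2 × 268.74 − 283.15 = 254.33
  upper = 2 × 268.74 − 252.85 = 284.63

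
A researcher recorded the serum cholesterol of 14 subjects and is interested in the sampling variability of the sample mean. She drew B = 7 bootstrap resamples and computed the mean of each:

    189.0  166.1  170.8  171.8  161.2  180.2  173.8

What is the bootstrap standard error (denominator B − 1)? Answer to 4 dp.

Bootstrap SE is the standard deviation of the 7 replicate means.
Mean of replicates: (189.0 + 166.1 + 170.8 + 171.8 + 161.2 + 180.2 + 173.8) / 7 = 1212.90000 / 7 = 173.27143
Sum of squared deviations: (+15.72857)² + (−7.17143)² + (−2.47143)² + (−1.47143)² + (−12.07143)² + (+6.92857)² + (+0.52857)² = 501.09429
Variance = 501.09429 / 6 = 83.51571
SE* = √83.51571

SE* = 9.1387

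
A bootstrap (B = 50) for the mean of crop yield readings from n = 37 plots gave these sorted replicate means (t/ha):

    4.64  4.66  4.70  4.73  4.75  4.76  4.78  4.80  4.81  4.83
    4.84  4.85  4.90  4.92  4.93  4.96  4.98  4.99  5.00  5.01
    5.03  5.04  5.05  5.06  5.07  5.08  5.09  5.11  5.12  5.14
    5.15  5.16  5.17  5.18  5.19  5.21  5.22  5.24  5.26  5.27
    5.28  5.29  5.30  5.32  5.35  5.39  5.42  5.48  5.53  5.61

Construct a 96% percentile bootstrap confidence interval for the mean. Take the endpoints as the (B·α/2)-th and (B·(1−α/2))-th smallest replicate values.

(4.64, 5.53)

α = 0.04; lower rank = 50 × 0.020 = 1; upper rank = 50 × 0.980 = 49.
The 1st smallest replicate is 4.64; the 49th is 5.53.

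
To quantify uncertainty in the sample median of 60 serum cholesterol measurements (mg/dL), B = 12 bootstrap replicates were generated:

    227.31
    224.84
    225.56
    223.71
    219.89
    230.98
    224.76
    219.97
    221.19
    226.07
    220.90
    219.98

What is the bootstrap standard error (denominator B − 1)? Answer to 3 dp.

Bootstrap SE is the standard deviation of the 12 replicate medians.
Mean of replicates: (227.31 + 224.84 + 225.56 + 223.71 + 219.89 + 230.98 + 224.76 + 219.97 + 221.19 + 226.07 + 220.90 + 219.98) / 12 = 2685.1600 / 12 = 223.7633
Sum of squared deviations: (+3.5467)² + (+1.0767)² + (+1.7967)² + (−0.0533)² + (−3.8733)² + (+7.2167)² + (+0.9967)² + (−3.7933)² + (−2.5733)² + (+2.3067)² + (−2.8633)² + (−3.7833)² = 133.8897
Variance = 133.8897 / 11 = 12.1718
SE* = √12.1718

SE* = 3.489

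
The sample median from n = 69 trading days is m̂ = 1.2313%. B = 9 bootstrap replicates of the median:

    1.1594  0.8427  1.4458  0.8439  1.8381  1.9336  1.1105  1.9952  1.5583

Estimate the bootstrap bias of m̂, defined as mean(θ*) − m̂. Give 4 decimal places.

bias = +0.1829

mean(θ*) = (1.1594 + 0.8427 + 1.4458 + 0.8439 + 1.8381 + 1.9336 + 1.1105 + 1.9952 + 1.5583) / 9 = 1.41417
bias = 1.41417 − 1.2313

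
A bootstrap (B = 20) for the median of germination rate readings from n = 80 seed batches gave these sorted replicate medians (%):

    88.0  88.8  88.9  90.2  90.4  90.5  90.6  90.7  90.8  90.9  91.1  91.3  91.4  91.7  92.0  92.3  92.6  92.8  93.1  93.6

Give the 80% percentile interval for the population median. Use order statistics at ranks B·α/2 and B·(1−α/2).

(88.8, 92.8)

α = 0.20; lower rank = 20 × 0.100 = 2; upper rank = 20 × 0.900 = 18.
The 2nd smallest replicate is 88.8; the 18th is 92.8.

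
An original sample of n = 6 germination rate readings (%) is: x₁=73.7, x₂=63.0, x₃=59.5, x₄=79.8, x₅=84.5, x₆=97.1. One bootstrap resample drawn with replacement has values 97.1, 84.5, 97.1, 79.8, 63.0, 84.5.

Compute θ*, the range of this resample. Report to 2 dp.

Range = 97.1 − 63.0 = 34.10

θ* = 34.10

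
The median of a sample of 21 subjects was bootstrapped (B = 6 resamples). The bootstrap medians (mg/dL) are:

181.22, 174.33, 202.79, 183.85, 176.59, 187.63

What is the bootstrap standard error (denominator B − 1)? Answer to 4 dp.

SE* = 10.2122

Bootstrap SE is the standard deviation of the 6 replicate medians.
Mean of replicates: (181.22 + 174.33 + 202.79 + 183.85 + 176.59 + 187.63) / 6 = 1106.41000 / 6 = 184.40167
Sum of squared deviations: (−3.18167)² + (−10.07167)² + (+18.38833)² + (−0.55167)² + (−7.81167)² + (+3.22833)² = 521.44088
Variance = 521.44088 / 5 = 104.28818
SE* = √104.28818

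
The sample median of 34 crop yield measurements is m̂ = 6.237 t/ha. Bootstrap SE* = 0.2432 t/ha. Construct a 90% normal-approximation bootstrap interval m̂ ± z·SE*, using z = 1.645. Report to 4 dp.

(5.8369, 6.6371)

Margin = 1.645 × 0.2432 = 0.40006
Interval: 6.237 ± 0.40006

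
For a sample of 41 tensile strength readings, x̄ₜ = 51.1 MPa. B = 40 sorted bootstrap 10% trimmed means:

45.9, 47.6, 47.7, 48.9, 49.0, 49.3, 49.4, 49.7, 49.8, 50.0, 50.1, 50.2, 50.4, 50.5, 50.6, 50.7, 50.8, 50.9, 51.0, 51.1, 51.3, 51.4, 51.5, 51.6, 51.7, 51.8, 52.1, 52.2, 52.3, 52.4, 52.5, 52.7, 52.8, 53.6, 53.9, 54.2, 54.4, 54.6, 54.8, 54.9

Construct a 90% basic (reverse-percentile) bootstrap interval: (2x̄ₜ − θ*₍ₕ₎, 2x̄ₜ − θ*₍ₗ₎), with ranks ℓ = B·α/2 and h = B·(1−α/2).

(47.6, 54.6)

Percentile endpoints at ranks 2 and 38: θ*₍2₎ = 47.6, θ*₍38₎ = 54.6.
Basic interval reflects these around x̄ₜ:
  lower = 2 × 51.1 − 54.6 = 47.6
  upper = 2 × 51.1 − 47.6 = 54.6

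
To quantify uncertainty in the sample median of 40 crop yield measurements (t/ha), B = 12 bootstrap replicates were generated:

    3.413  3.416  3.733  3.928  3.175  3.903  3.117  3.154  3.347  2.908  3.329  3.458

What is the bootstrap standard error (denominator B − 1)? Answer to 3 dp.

SE* = 0.314

Bootstrap SE is the standard deviation of the 12 replicate medians.
Mean of replicates: (3.413 + 3.416 + 3.733 + 3.928 + 3.175 + 3.903 + 3.117 + 3.154 + 3.347 + 2.908 + 3.329 + 3.458) / 12 = 40.8810 / 12 = 3.4068
Sum of squared deviations: (+0.0062)² + (+0.0092)² + (+0.3262)² + (+0.5212)² + (−0.2318)² + (+0.4962)² + (−0.2898)² + (−0.2528)² + (−0.0598)² + (−0.4988)² + (−0.0777)² + (+0.0513)² = 1.0871
Variance = 1.0871 / 11 = 0.0988
SE* = √0.0988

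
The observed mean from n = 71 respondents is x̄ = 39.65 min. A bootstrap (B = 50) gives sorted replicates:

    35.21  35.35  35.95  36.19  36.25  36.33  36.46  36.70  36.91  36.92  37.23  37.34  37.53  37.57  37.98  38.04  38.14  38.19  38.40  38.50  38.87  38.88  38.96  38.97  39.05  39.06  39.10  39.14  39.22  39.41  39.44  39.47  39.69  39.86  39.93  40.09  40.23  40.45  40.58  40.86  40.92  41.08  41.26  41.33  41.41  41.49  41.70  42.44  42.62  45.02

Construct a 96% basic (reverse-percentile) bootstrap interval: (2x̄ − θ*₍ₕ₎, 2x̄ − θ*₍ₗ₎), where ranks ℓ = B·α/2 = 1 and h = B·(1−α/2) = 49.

(36.68, 44.09)

Percentile endpoints at ranks 1 and 49: θ*₍1₎ = 35.21, θ*₍49₎ = 42.62.
Basic interval reflects these around x̄:
  lower = 2 × 39.65 − 42.62 = 36.68
  upper = 2 × 39.65 − 35.21 = 44.09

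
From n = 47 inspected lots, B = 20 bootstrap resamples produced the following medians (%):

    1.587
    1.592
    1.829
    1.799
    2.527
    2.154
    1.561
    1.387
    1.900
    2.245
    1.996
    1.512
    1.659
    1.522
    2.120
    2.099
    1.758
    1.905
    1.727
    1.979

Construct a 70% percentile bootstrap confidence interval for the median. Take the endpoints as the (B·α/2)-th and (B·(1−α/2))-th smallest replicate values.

Sorted replicates: 1.387, 1.512, 1.522, 1.561, 1.587, 1.592, 1.659, 1.727, 1.758, 1.799, 1.829, 1.900, 1.905, 1.979, 1.996, 2.099, 2.120, 2.154, 2.245, 2.527
α = 0.30; lower rank = 20 × 0.150 = 3; upper rank = 20 × 0.850 = 17.
The 3rd smallest replicate is 1.522; the 17th is 2.120.

(1.522, 2.120)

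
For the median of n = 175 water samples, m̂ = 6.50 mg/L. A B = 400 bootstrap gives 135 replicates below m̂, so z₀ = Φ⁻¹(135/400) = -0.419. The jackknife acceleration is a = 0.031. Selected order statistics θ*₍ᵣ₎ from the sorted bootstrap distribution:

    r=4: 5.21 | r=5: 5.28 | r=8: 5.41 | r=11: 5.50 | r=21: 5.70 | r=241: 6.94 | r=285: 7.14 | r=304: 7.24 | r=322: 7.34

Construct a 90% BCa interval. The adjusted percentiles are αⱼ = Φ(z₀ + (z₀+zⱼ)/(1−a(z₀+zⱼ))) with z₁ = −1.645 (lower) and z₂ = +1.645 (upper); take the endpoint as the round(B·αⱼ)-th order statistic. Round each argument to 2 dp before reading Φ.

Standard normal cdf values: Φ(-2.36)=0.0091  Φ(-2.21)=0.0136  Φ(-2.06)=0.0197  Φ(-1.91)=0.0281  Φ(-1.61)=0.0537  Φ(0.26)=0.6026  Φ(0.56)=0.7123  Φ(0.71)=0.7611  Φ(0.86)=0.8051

(5.21, 7.34)

Lower: z₀ + z₁ = -0.419 + (-1.645) = -2.064; 1 − a(z₀+z₁) = 1 − (0.031)(-2.064) = 1.0640; argument = -0.419 + (-2.064)/1.0640 = -2.3589 → -2.36.
α₁ = Φ(-2.36) = 0.0091; rank = round(400 × 0.0091) = 4; θ*₍4₎ = 5.21.
Upper: z₀ + z₂ = 1.226; 1 − a(z₀+z₂) = 0.9620; argument = 0.8554 → 0.86; α₂ = 0.8051; rank = 322; θ*₍322₎ = 7.34.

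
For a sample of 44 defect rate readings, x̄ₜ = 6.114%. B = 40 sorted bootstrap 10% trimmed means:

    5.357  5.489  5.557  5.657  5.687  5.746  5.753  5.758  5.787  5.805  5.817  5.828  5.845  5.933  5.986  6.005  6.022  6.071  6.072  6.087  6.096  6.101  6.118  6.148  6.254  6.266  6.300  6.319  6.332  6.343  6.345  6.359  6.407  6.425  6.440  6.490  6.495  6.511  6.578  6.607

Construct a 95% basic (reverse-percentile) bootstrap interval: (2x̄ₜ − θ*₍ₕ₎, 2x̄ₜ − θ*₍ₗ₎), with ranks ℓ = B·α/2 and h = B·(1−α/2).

Percentile endpoints at ranks 1 and 39: θ*₍1₎ = 5.357, θ*₍39₎ = 6.578.
Basic interval reflects these around x̄ₜ:
  lower = 2 × 6.114 − 6.578 = 5.650
  upper = 2 × 6.114 − 5.357 = 6.871

(5.650, 6.871)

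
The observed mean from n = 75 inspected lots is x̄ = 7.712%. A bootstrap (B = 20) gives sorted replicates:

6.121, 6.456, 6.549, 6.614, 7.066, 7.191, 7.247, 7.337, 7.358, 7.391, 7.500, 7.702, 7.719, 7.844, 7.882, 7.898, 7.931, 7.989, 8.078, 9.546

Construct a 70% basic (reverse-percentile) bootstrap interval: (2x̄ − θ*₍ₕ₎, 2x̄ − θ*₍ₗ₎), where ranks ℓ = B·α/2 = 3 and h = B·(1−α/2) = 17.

(7.493, 8.875)

Percentile endpoints at ranks 3 and 17: θ*₍3₎ = 6.549, θ*₍17₎ = 7.931.
Basic interval reflects these around x̄:
  lower = 2 × 7.712 − 7.931 = 7.493
  upper = 2 × 7.712 − 6.549 = 8.875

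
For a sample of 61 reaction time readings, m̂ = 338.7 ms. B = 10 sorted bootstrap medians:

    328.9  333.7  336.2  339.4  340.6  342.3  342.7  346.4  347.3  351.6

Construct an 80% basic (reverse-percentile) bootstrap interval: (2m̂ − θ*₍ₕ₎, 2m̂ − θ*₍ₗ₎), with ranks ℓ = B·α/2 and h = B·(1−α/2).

(330.1, 348.5)

Percentile endpoints at ranks 1 and 9: θ*₍1₎ = 328.9, θ*₍9₎ = 347.3.
Basic interval reflects these around m̂:
  lower = 2 × 338.7 − 347.3 = 330.1
  upper = 2 × 338.7 − 328.9 = 348.5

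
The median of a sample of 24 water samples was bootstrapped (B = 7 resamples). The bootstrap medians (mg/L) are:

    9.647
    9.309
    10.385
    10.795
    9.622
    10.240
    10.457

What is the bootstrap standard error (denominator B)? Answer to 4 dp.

SE* = 0.5017

Bootstrap SE is the standard deviation of the 7 replicate medians.
Mean of replicates: (9.647 + 9.309 + 10.385 + 10.795 + 9.622 + 10.240 + 10.457) / 7 = 70.45500 / 7 = 10.06500
Sum of squared deviations: (−0.41800)² + (−0.75600)² + (+0.32000)² + (+0.73000)² + (−0.44300)² + (+0.17500)² + (+0.39200)² = 1.76210
Variance = 1.76210 / 7 = 0.25173
SE* = √0.25173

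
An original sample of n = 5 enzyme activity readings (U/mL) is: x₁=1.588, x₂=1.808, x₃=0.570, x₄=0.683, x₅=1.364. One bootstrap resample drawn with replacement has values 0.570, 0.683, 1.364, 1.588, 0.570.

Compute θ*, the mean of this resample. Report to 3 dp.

θ* = 0.955

Mean = (0.570 + 0.683 + 1.364 + 1.588 + 0.570) / 5 = 4.7750 / 5 = 0.955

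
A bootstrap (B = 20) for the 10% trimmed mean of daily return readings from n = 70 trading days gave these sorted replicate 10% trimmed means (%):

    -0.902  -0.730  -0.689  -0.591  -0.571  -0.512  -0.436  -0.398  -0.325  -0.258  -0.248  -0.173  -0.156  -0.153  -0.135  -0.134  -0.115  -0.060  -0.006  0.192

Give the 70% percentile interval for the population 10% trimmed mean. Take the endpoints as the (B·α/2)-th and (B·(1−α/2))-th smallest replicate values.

(-0.689, -0.115)

α = 0.30; lower rank = 20 × 0.150 = 3; upper rank = 20 × 0.850 = 17.
The 3rd smallest replicate is -0.689; the 17th is -0.115.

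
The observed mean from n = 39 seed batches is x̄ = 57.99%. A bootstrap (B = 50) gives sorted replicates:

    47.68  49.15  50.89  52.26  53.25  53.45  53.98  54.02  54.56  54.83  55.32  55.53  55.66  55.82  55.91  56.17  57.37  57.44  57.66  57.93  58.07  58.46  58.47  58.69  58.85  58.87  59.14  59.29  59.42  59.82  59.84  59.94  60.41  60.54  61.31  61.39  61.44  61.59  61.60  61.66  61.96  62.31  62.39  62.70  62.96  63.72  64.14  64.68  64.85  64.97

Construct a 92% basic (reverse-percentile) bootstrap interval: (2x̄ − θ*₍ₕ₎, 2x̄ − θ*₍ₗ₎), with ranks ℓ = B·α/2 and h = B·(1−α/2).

Percentile endpoints at ranks 2 and 48: θ*₍2₎ = 49.15, θ*₍48₎ = 64.68.
Basic interval reflects these around x̄:
  lower = 2 × 57.99 − 64.68 = 51.30
  upper = 2 × 57.99 − 49.15 = 66.83

(51.30, 66.83)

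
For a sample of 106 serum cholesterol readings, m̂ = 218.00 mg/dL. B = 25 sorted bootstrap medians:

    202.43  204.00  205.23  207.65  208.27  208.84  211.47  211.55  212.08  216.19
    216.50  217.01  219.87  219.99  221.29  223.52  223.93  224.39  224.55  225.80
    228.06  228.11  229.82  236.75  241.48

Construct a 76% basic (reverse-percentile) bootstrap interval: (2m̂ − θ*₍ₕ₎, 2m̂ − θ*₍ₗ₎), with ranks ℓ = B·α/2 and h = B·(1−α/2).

(207.89, 230.77)

Percentile endpoints at ranks 3 and 22: θ*₍3₎ = 205.23, θ*₍22₎ = 228.11.
Basic interval reflects these around m̂:
  lower = 2 × 218.00 − 228.11 = 207.89
  upper = 2 × 218.00 − 205.23 = 230.77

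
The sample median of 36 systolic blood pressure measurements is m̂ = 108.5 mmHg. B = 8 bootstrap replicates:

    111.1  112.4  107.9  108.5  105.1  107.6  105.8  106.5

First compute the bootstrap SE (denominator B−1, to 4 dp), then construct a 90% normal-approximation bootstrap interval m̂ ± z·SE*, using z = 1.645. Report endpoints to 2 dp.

(104.34, 112.66)

Mean of replicates = 108.1125; sum of squared deviations = 44.7888; SE* = √(44.7888/7) = 2.5295
Margin = 1.645 × 2.5295 = 4.161
Interval: 108.5 ± 4.161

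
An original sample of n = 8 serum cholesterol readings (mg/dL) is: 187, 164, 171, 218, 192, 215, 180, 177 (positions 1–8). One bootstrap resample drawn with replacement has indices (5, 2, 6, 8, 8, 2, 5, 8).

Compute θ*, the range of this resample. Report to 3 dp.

Resample values: 192, 164, 215, 177, 177, 164, 192, 177.
Range = 215 − 164 = 51.000

θ* = 51.000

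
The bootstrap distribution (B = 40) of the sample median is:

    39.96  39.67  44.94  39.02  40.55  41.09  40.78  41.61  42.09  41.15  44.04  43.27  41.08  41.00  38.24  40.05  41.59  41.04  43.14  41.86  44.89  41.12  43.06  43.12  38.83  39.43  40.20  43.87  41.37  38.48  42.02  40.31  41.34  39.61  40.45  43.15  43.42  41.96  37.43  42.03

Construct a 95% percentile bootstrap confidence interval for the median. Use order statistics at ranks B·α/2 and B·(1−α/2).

(37.43, 44.89)

Sorted replicates: 37.43, 38.24, 38.48, 38.83, 39.02, 39.43, 39.61, 39.67, 39.96, 40.05, 40.20, 40.31, 40.45, 40.55, 40.78, 41.00, 41.04, 41.08, 41.09, 41.12, 41.15, 41.34, 41.37, 41.59, 41.61, 41.86, 41.96, 42.02, 42.03, 42.09, 43.06, 43.12, 43.14, 43.15, 43.27, 43.42, 43.87, 44.04, 44.89, 44.94
α = 0.05; lower rank = 40 × 0.025 = 1; upper rank = 40 × 0.975 = 39.
The 1st smallest replicate is 37.43; the 39th is 44.89.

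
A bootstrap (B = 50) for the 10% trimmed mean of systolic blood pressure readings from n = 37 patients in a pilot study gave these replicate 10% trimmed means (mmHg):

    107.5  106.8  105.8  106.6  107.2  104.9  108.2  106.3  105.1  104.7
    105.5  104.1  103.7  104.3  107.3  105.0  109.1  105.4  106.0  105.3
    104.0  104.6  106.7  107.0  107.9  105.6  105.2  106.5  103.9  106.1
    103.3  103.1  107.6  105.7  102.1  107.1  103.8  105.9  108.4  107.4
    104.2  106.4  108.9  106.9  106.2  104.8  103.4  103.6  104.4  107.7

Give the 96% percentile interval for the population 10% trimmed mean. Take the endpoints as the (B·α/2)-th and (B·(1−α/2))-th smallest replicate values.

(102.1, 108.9)

Sorted replicates: 102.1, 103.1, 103.3, 103.4, 103.6, 103.7, 103.8, 103.9, 104.0, 104.1, 104.2, 104.3, 104.4, 104.6, 104.7, 104.8, 104.9, 105.0, 105.1, 105.2, 105.3, 105.4, 105.5, 105.6, 105.7, 105.8, 105.9, 106.0, 106.1, 106.2, 106.3, 106.4, 106.5, 106.6, 106.7, 106.8, 106.9, 107.0, 107.1, 107.2, 107.3, 107.4, 107.5, 107.6, 107.7, 107.9, 108.2, 108.4, 108.9, 109.1
α = 0.04; lower rank = 50 × 0.020 = 1; upper rank = 50 × 0.980 = 49.
The 1st smallest replicate is 102.1; the 49th is 108.9.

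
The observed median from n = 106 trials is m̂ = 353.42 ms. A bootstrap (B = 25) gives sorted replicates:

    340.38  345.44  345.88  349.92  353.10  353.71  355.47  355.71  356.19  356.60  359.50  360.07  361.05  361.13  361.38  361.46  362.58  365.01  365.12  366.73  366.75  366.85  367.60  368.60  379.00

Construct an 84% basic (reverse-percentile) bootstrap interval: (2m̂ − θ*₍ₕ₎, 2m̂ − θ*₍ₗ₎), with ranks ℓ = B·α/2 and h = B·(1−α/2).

(339.24, 361.40)

Percentile endpoints at ranks 2 and 23: θ*₍2₎ = 345.44, θ*₍23₎ = 367.60.
Basic interval reflects these around m̂:
  lower = 2 × 353.42 − 367.60 = 339.24
  upper = 2 × 353.42 − 345.44 = 361.40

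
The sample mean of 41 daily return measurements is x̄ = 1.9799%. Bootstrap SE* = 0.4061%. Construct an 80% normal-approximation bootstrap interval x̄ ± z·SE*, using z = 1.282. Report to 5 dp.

(1.45928, 2.50052)

Margin = 1.282 × 0.4061 = 0.520620
Interval: 1.9799 ± 0.520620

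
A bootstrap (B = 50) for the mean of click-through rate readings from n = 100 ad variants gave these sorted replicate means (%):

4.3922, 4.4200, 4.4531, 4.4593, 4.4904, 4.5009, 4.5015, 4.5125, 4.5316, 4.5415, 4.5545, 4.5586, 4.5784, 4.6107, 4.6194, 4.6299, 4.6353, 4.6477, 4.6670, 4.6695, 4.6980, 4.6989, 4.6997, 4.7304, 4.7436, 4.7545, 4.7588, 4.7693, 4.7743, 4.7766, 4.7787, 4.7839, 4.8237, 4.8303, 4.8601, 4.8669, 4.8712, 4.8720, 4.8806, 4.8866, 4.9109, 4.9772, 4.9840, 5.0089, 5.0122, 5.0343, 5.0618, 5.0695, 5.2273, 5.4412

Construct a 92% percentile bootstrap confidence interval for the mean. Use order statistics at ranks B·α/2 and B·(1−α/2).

(4.4200, 5.0695)

α = 0.08; lower rank = 50 × 0.040 = 2; upper rank = 50 × 0.960 = 48.
The 2nd smallest replicate is 4.4200; the 48th is 5.0695.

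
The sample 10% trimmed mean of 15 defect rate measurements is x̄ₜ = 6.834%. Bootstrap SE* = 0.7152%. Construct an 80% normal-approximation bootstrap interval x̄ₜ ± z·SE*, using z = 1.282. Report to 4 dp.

Margin = 1.282 × 0.7152 = 0.91689
Interval: 6.834 ± 0.91689

(5.9171, 7.7509)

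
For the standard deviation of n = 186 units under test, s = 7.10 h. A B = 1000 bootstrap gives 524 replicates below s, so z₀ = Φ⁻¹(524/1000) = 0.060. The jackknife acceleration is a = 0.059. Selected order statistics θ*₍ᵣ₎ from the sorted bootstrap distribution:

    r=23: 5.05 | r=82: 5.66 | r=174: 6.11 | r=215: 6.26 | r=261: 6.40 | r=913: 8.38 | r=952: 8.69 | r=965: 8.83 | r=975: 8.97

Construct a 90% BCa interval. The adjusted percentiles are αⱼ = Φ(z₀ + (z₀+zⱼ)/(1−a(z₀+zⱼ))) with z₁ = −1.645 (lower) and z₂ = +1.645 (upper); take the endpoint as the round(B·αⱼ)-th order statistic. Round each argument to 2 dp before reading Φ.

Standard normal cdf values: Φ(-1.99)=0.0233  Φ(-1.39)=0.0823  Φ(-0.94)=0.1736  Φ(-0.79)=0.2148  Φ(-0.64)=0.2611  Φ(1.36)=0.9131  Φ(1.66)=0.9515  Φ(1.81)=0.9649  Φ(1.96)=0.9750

Lower: z₀ + z₁ = 0.060 + (-1.645) = -1.585; 1 − a(z₀+z₁) = 1 − (0.059)(-1.585) = 1.0935; argument = 0.060 + (-1.585)/1.0935 = -1.3895 → -1.39.
α₁ = Φ(-1.39) = 0.0823; rank = round(1000 × 0.0823) = 82; θ*₍82₎ = 5.66.
Upper: z₀ + z₂ = 1.705; 1 − a(z₀+z₂) = 0.8994; argument = 1.9557 → 1.96; α₂ = 0.9750; rank = 975; θ*₍975₎ = 8.97.

(5.66, 8.97)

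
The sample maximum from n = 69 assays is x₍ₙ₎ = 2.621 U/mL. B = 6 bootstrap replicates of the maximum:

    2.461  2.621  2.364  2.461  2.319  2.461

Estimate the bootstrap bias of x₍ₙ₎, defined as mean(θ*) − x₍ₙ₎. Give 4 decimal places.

mean(θ*) = (2.461 + 2.621 + 2.364 + 2.461 + 2.319 + 2.461) / 6 = 2.44783
bias = 2.44783 − 2.621

bias = −0.1732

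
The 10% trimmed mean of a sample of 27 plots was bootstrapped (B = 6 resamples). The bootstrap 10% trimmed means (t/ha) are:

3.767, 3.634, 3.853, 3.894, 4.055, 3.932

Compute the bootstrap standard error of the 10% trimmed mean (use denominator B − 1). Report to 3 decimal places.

SE* = 0.144

Bootstrap SE is the standard deviation of the 6 replicate 10% trimmed means.
Mean of replicates: (3.767 + 3.634 + 3.853 + 3.894 + 4.055 + 3.932) / 6 = 23.1350 / 6 = 3.8558
Sum of squared deviations: (−0.0888)² + (−0.2218)² + (−0.0028)² + (+0.0382)² + (+0.1992)² + (+0.0762)² = 0.1040
Variance = 0.1040 / 5 = 0.0208
SE* = √0.0208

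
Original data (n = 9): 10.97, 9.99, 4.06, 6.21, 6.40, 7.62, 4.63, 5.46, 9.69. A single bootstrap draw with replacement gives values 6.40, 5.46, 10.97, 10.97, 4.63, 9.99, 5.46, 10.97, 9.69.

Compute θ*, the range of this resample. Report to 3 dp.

Range = 10.97 − 4.63 = 6.340

θ* = 6.340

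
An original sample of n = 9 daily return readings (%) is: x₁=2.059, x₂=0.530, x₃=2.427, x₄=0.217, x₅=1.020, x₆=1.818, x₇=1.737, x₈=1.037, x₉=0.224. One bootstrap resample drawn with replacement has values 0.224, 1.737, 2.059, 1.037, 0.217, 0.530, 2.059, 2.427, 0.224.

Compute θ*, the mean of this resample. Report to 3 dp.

θ* = 1.168

Mean = (0.224 + 1.737 + 2.059 + 1.037 + 0.217 + 0.530 + 2.059 + 2.427 + 0.224) / 9 = 10.5140 / 9 = 1.168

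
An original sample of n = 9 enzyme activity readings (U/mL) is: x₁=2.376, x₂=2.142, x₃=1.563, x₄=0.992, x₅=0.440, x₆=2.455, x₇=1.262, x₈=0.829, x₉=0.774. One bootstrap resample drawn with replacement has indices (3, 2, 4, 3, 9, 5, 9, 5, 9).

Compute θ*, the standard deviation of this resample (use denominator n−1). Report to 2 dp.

Resample values: 1.563, 2.142, 0.992, 1.563, 0.774, 0.440, 0.774, 0.440, 0.774.
Mean = 1.0513; sum of squared deviations = 2.6949
s² = 2.6949 / 8 = 0.3369
s = √0.3369 = 0.58

θ* = 0.58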